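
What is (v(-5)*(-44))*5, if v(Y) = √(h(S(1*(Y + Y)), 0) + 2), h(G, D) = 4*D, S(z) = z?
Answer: -220*√2 ≈ -311.13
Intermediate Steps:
v(Y) = √2 (v(Y) = √(4*0 + 2) = √(0 + 2) = √2)
(v(-5)*(-44))*5 = (√2*(-44))*5 = -44*√2*5 = -220*√2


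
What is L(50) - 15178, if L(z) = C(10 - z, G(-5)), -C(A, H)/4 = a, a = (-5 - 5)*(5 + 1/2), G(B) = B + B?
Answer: -14958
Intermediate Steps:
G(B) = 2*B
a = -55 (a = -10*(5 + ½) = -10*11/2 = -55)
C(A, H) = 220 (C(A, H) = -4*(-55) = 220)
L(z) = 220
L(50) - 15178 = 220 - 15178 = -14958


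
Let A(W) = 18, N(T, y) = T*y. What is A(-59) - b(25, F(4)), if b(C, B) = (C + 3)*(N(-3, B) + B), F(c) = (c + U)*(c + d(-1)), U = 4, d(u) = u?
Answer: 1362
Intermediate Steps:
F(c) = (-1 + c)*(4 + c) (F(c) = (c + 4)*(c - 1) = (4 + c)*(-1 + c) = (-1 + c)*(4 + c))
b(C, B) = -2*B*(3 + C) (b(C, B) = (C + 3)*(-3*B + B) = (3 + C)*(-2*B) = -2*B*(3 + C))
A(-59) - b(25, F(4)) = 18 - 2*(-4 + 4**2 + 3*4)*(-3 - 1*25) = 18 - 2*(-4 + 16 + 12)*(-3 - 25) = 18 - 2*24*(-28) = 18 - 1*(-1344) = 18 + 1344 = 1362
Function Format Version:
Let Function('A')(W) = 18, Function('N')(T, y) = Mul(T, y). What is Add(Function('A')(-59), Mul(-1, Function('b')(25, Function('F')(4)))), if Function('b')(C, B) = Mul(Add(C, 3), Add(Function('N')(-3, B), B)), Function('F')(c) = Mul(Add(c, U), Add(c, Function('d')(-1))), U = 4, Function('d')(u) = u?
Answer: 1362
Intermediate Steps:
Function('F')(c) = Mul(Add(-1, c), Add(4, c)) (Function('F')(c) = Mul(Add(c, 4), Add(c, -1)) = Mul(Add(4, c), Add(-1, c)) = Mul(Add(-1, c), Add(4, c)))
Function('b')(C, B) = Mul(-2, B, Add(3, C)) (Function('b')(C, B) = Mul(Add(C, 3), Add(Mul(-3, B), B)) = Mul(Add(3, C), Mul(-2, B)) = Mul(-2, B, Add(3, C)))
Add(Function('A')(-59), Mul(-1, Function('b')(25, Function('F')(4)))) = Add(18, Mul(-1, Mul(2, Add(-4, Pow(4, 2), Mul(3, 4)), Add(-3, Mul(-1, 25))))) = Add(18, Mul(-1, Mul(2, Add(-4, 16, 12), Add(-3, -25)))) = Add(18, Mul(-1, Mul(2, 24, -28))) = Add(18, Mul(-1, -1344)) = Add(18, 1344) = 1362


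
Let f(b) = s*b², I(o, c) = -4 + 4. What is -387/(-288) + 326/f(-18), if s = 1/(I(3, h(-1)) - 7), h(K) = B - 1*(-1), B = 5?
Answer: -14773/2592 ≈ -5.6995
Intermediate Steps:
h(K) = 6 (h(K) = 5 - 1*(-1) = 5 + 1 = 6)
I(o, c) = 0
s = -⅐ (s = 1/(0 - 7) = 1/(-7) = -⅐ ≈ -0.14286)
f(b) = -b²/7
-387/(-288) + 326/f(-18) = -387/(-288) + 326/((-⅐*(-18)²)) = -387*(-1/288) + 326/((-⅐*324)) = 43/32 + 326/(-324/7) = 43/32 + 326*(-7/324) = 43/32 - 1141/162 = -14773/2592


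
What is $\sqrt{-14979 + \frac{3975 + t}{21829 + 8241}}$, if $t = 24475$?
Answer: $\frac{4 i \sqrt{8464518566}}{3007} \approx 122.38 i$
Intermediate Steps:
$\sqrt{-14979 + \frac{3975 + t}{21829 + 8241}} = \sqrt{-14979 + \frac{3975 + 24475}{21829 + 8241}} = \sqrt{-14979 + \frac{28450}{30070}} = \sqrt{-14979 + 28450 \cdot \frac{1}{30070}} = \sqrt{-14979 + \frac{2845}{3007}} = \sqrt{- \frac{45039008}{3007}} = \frac{4 i \sqrt{8464518566}}{3007}$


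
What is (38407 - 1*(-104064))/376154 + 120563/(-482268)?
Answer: 11679474763/90703518636 ≈ 0.12877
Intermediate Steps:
(38407 - 1*(-104064))/376154 + 120563/(-482268) = (38407 + 104064)*(1/376154) + 120563*(-1/482268) = 142471*(1/376154) - 120563/482268 = 142471/376154 - 120563/482268 = 11679474763/90703518636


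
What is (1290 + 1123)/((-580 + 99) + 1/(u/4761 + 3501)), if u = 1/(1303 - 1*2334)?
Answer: -41467349718170/8265969071699 ≈ -5.0166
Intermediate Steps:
u = -1/1031 (u = 1/(1303 - 2334) = 1/(-1031) = -1/1031 ≈ -0.00096993)
(1290 + 1123)/((-580 + 99) + 1/(u/4761 + 3501)) = (1290 + 1123)/((-580 + 99) + 1/(-1/1031/4761 + 3501)) = 2413/(-481 + 1/(-1/1031*1/4761 + 3501)) = 2413/(-481 + 1/(-1/4908591 + 3501)) = 2413/(-481 + 1/(17184977090/4908591)) = 2413/(-481 + 4908591/17184977090) = 2413/(-8265969071699/17184977090) = 2413*(-17184977090/8265969071699) = -41467349718170/8265969071699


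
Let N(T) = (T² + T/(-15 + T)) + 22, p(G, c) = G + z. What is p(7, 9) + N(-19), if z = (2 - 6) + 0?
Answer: 13143/34 ≈ 386.56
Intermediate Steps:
z = -4 (z = -4 + 0 = -4)
p(G, c) = -4 + G (p(G, c) = G - 4 = -4 + G)
N(T) = 22 + T² + T/(-15 + T) (N(T) = (T² + T/(-15 + T)) + 22 = 22 + T² + T/(-15 + T))
p(7, 9) + N(-19) = (-4 + 7) + (-330 + (-19)³ - 15*(-19)² + 23*(-19))/(-15 - 19) = 3 + (-330 - 6859 - 15*361 - 437)/(-34) = 3 - (-330 - 6859 - 5415 - 437)/34 = 3 - 1/34*(-13041) = 3 + 13041/34 = 13143/34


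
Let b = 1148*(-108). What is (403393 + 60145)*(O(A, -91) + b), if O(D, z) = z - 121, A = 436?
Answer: -57569565448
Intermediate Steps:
b = -123984
O(D, z) = -121 + z
(403393 + 60145)*(O(A, -91) + b) = (403393 + 60145)*((-121 - 91) - 123984) = 463538*(-212 - 123984) = 463538*(-124196) = -57569565448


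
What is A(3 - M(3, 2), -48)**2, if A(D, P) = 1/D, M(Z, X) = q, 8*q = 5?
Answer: 64/361 ≈ 0.17729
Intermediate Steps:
q = 5/8 (q = (1/8)*5 = 5/8 ≈ 0.62500)
M(Z, X) = 5/8
A(3 - M(3, 2), -48)**2 = (1/(3 - 1*5/8))**2 = (1/(3 - 5/8))**2 = (1/(19/8))**2 = (8/19)**2 = 64/361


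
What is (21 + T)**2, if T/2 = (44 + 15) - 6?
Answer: 16129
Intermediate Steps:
T = 106 (T = 2*((44 + 15) - 6) = 2*(59 - 6) = 2*53 = 106)
(21 + T)**2 = (21 + 106)**2 = 127**2 = 16129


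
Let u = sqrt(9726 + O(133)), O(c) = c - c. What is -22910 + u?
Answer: -22910 + sqrt(9726) ≈ -22811.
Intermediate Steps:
O(c) = 0
u = sqrt(9726) (u = sqrt(9726 + 0) = sqrt(9726) ≈ 98.620)
-22910 + u = -22910 + sqrt(9726)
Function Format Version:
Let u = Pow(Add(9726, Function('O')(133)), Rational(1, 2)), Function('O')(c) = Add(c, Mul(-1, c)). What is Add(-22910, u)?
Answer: Add(-22910, Pow(9726, Rational(1, 2))) ≈ -22811.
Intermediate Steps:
Function('O')(c) = 0
u = Pow(9726, Rational(1, 2)) (u = Pow(Add(9726, 0), Rational(1, 2)) = Pow(9726, Rational(1, 2)) ≈ 98.620)
Add(-22910, u) = Add(-22910, Pow(9726, Rational(1, 2)))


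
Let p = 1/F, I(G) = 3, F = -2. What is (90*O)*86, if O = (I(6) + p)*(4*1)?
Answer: 77400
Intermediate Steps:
p = -½ (p = 1/(-2) = -½ ≈ -0.50000)
O = 10 (O = (3 - ½)*(4*1) = (5/2)*4 = 10)
(90*O)*86 = (90*10)*86 = 900*86 = 77400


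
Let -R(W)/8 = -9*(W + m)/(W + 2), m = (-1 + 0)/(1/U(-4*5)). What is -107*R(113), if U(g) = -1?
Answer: -878256/115 ≈ -7637.0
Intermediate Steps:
m = 1 (m = (-1 + 0)/(1/(-1)) = -1/(-1) = -1*(-1) = 1)
R(W) = 72*(1 + W)/(2 + W) (R(W) = -(-72)*(W + 1)/(W + 2) = -(-72)*(1 + W)/(2 + W) = 72*(1 + W)/(2 + W))
-107*R(113) = -7704*(1 + 113)/(2 + 113) = -7704*114/115 = -107*8208/115 = -878256/115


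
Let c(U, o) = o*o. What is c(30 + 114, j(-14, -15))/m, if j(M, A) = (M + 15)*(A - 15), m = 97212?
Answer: 75/8101 ≈ 0.0092581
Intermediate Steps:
j(M, A) = (-15 + A)*(15 + M) (j(M, A) = (15 + M)*(-15 + A) = (-15 + A)*(15 + M))
c(U, o) = o**2
c(30 + 114, j(-14, -15))/m = (-225 - 15*(-14) + 15*(-15) - 15*(-14))**2/97212 = (-225 + 210 - 225 + 210)**2*(1/97212) = (-30)**2*(1/97212) = 900*(1/97212) = 75/8101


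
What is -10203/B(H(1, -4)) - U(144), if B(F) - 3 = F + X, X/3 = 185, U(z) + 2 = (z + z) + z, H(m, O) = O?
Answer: -248423/554 ≈ -448.42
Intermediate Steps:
U(z) = -2 + 3*z (U(z) = -2 + ((z + z) + z) = -2 + (2*z + z) = -2 + 3*z)
X = 555 (X = 3*185 = 555)
B(F) = 558 + F (B(F) = 3 + (F + 555) = 3 + (555 + F) = 558 + F)
-10203/B(H(1, -4)) - U(144) = -10203/(558 - 4) - (-2 + 3*144) = -10203/554 - (-2 + 432) = -10203*1/554 - 1*430 = -10203/554 - 430 = -248423/554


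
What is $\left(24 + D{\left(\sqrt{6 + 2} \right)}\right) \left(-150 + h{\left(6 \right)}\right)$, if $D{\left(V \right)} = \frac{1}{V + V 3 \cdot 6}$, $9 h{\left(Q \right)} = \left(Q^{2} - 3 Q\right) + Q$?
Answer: $-3536 - \frac{221 \sqrt{2}}{114} \approx -3538.7$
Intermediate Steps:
$h{\left(Q \right)} = - \frac{2 Q}{9} + \frac{Q^{2}}{9}$ ($h{\left(Q \right)} = \frac{\left(Q^{2} - 3 Q\right) + Q}{9} = \frac{Q^{2} - 2 Q}{9} = - \frac{2 Q}{9} + \frac{Q^{2}}{9}$)
$D{\left(V \right)} = \frac{1}{19 V}$ ($D{\left(V \right)} = \frac{1}{V + 3 V 6} = \frac{1}{V + 18 V} = \frac{1}{19 V}$)
$\left(24 + D{\left(\sqrt{6 + 2} \right)}\right) \left(-150 + h{\left(6 \right)}\right) = \left(24 + \frac{1}{19 \sqrt{6 + 2}}\right) \left(-150 + \frac{1}{9} \cdot 6 \left(-2 + 6\right)\right) = \left(24 + \frac{1}{19 \sqrt{8}}\right) \left(-150 + \frac{1}{9} \cdot 6 \cdot 4\right) = \left(24 + \frac{1}{19 \cdot 2 \sqrt{2}}\right) \left(-150 + \frac{8}{3}\right) = \left(24 + \frac{\frac{1}{4} \sqrt{2}}{19}\right) \left(- \frac{442}{3}\right) = \left(24 + \frac{\sqrt{2}}{76}\right) \left(- \frac{442}{3}\right) = -3536 - \frac{221 \sqrt{2}}{114}$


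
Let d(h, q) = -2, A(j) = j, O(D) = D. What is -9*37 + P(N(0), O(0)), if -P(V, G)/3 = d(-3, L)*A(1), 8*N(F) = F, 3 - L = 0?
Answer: -327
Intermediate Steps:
L = 3 (L = 3 - 1*0 = 3 + 0 = 3)
N(F) = F/8
P(V, G) = 6 (P(V, G) = -(-6) = -3*(-2) = 6)
-9*37 + P(N(0), O(0)) = -9*37 + 6 = -333 + 6 = -327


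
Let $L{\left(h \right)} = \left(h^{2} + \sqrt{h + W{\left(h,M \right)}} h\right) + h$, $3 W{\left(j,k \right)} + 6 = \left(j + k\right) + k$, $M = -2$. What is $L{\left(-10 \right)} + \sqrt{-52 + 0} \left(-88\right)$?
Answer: $90 - 176 i \sqrt{13} - \frac{50 i \sqrt{6}}{3} \approx 90.0 - 675.4 i$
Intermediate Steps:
$W{\left(j,k \right)} = -2 + \frac{j}{3} + \frac{2 k}{3}$ ($W{\left(j,k \right)} = -2 + \frac{\left(j + k\right) + k}{3} = -2 + \frac{j + 2 k}{3} = -2 + \left(\frac{j}{3} + \frac{2 k}{3}\right) = -2 + \frac{j}{3} + \frac{2 k}{3}$)
$L{\left(h \right)} = h + h^{2} + h \sqrt{- \frac{10}{3} + \frac{4 h}{3}}$ ($L{\left(h \right)} = \left(h^{2} + \sqrt{h + \left(-2 + \frac{h}{3} + \frac{2}{3} \left(-2\right)\right)} h\right) + h = \left(h^{2} + \sqrt{h - \left(\frac{10}{3} - \frac{h}{3}\right)} h\right) + h = \left(h^{2} + \sqrt{h + \left(- \frac{10}{3} + \frac{h}{3}\right)} h\right) + h = \left(h^{2} + \sqrt{- \frac{10}{3} + \frac{4 h}{3}} h\right) + h = \left(h^{2} + h \sqrt{- \frac{10}{3} + \frac{4 h}{3}}\right) + h = h + h^{2} + h \sqrt{- \frac{10}{3} + \frac{4 h}{3}}$)
$L{\left(-10 \right)} + \sqrt{-52 + 0} \left(-88\right) = \frac{1}{3} \left(-10\right) \left(3 + \sqrt{-30 + 12 \left(-10\right)} + 3 \left(-10\right)\right) + \sqrt{-52 + 0} \left(-88\right) = \frac{1}{3} \left(-10\right) \left(3 + \sqrt{-30 - 120} - 30\right) + \sqrt{-52} \left(-88\right) = \frac{1}{3} \left(-10\right) \left(3 + \sqrt{-150} - 30\right) + 2 i \sqrt{13} \left(-88\right) = \frac{1}{3} \left(-10\right) \left(3 + 5 i \sqrt{6} - 30\right) - 176 i \sqrt{13} = \frac{1}{3} \left(-10\right) \left(-27 + 5 i \sqrt{6}\right) - 176 i \sqrt{13} = \left(90 - \frac{50 i \sqrt{6}}{3}\right) - 176 i \sqrt{13} = 90 - 176 i \sqrt{13} - \frac{50 i \sqrt{6}}{3}$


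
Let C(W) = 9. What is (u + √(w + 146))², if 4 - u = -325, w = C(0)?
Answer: (329 + √155)² ≈ 1.1659e+5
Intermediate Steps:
w = 9
u = 329 (u = 4 - 1*(-325) = 4 + 325 = 329)
(u + √(w + 146))² = (329 + √(9 + 146))² = (329 + √155)²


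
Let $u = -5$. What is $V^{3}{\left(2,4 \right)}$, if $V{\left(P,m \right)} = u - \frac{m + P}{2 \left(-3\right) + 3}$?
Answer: $-27$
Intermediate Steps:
$V{\left(P,m \right)} = -5 + \frac{P}{3} + \frac{m}{3}$ ($V{\left(P,m \right)} = -5 - \frac{m + P}{2 \left(-3\right) + 3} = -5 - \frac{P + m}{-6 + 3} = -5 - \frac{P + m}{-3} = -5 - \left(P + m\right) \left(- \frac{1}{3}\right) = -5 - \left(- \frac{P}{3} - \frac{m}{3}\right) = -5 + \left(\frac{P}{3} + \frac{m}{3}\right) = -5 + \frac{P}{3} + \frac{m}{3}$)
$V^{3}{\left(2,4 \right)} = \left(-5 + \frac{1}{3} \cdot 2 + \frac{1}{3} \cdot 4\right)^{3} = \left(-5 + \frac{2}{3} + \frac{4}{3}\right)^{3} = \left(-3\right)^{3} = -27$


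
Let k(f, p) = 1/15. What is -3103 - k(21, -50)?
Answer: -46546/15 ≈ -3103.1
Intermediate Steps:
k(f, p) = 1/15
-3103 - k(21, -50) = -3103 - 1*1/15 = -3103 - 1/15 = -46546/15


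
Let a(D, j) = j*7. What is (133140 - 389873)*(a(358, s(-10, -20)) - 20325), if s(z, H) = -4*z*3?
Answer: 5002442505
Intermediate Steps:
s(z, H) = -12*z
a(D, j) = 7*j
(133140 - 389873)*(a(358, s(-10, -20)) - 20325) = (133140 - 389873)*(7*(-12*(-10)) - 20325) = -256733*(7*120 - 20325) = -256733*(840 - 20325) = -256733*(-19485) = 5002442505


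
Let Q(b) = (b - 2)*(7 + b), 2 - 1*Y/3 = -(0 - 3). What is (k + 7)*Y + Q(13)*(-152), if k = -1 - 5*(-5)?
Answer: -33533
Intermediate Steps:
k = 24 (k = -1 + 25 = 24)
Y = -3 (Y = 6 - (-3)*(0 - 3) = 6 - (-3)*(-3) = 6 - 3*3 = 6 - 9 = -3)
Q(b) = (-2 + b)*(7 + b)
(k + 7)*Y + Q(13)*(-152) = (24 + 7)*(-3) + (-14 + 13² + 5*13)*(-152) = 31*(-3) + (-14 + 169 + 65)*(-152) = -93 + 220*(-152) = -93 - 33440 = -33533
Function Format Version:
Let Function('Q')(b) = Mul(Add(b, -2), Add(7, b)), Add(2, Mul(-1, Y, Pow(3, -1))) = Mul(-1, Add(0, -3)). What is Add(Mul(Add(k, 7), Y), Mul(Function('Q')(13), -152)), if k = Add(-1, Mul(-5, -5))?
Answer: -33533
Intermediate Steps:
k = 24 (k = Add(-1, 25) = 24)
Y = -3 (Y = Add(6, Mul(-3, Mul(-1, Add(0, -3)))) = Add(6, Mul(-3, Mul(-1, -3))) = Add(6, Mul(-3, 3)) = Add(6, -9) = -3)
Function('Q')(b) = Mul(Add(-2, b), Add(7, b))
Add(Mul(Add(k, 7), Y), Mul(Function('Q')(13), -152)) = Add(Mul(Add(24, 7), -3), Mul(Add(-14, Pow(13, 2), Mul(5, 13)), -152)) = Add(Mul(31, -3), Mul(Add(-14, 169, 65), -152)) = Add(-93, Mul(220, -152)) = Add(-93, -33440) = -33533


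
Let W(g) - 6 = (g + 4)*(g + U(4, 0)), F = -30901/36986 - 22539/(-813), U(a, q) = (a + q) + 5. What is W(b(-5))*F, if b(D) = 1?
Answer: 7546046116/5011603 ≈ 1505.7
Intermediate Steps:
U(a, q) = 5 + a + q
F = 269501647/10023206 (F = -30901*1/36986 - 22539*(-1/813) = -30901/36986 + 7513/271 = 269501647/10023206 ≈ 26.888)
W(g) = 6 + (4 + g)*(9 + g) (W(g) = 6 + (g + 4)*(g + (5 + 4 + 0)) = 6 + (4 + g)*(g + 9) = 6 + (4 + g)*(9 + g))
W(b(-5))*F = (42 + 1² + 13*1)*(269501647/10023206) = (42 + 1 + 13)*(269501647/10023206) = 56*(269501647/10023206) = 7546046116/5011603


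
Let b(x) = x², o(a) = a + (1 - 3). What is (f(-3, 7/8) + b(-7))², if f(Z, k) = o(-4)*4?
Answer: 625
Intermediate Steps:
o(a) = -2 + a (o(a) = a - 2 = -2 + a)
f(Z, k) = -24 (f(Z, k) = (-2 - 4)*4 = -6*4 = -24)
(f(-3, 7/8) + b(-7))² = (-24 + (-7)²)² = (-24 + 49)² = 25² = 625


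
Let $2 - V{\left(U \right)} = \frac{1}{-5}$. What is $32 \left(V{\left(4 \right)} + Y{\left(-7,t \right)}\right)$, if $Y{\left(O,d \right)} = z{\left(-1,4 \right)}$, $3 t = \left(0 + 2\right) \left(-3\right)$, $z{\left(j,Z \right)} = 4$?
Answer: $\frac{992}{5} \approx 198.4$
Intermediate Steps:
$V{\left(U \right)} = \frac{11}{5}$ ($V{\left(U \right)} = 2 - \frac{1}{-5} = 2 - - \frac{1}{5} = 2 + \frac{1}{5} = \frac{11}{5}$)
$t = -2$ ($t = \frac{\left(0 + 2\right) \left(-3\right)}{3} = \frac{2 \left(-3\right)}{3} = \frac{1}{3} \left(-6\right) = -2$)
$Y{\left(O,d \right)} = 4$
$32 \left(V{\left(4 \right)} + Y{\left(-7,t \right)}\right) = 32 \left(\frac{11}{5} + 4\right) = 32 \cdot \frac{31}{5} = \frac{992}{5}$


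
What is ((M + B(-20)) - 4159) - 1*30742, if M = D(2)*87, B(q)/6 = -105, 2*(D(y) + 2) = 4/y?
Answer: -35618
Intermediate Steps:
D(y) = -2 + 2/y (D(y) = -2 + (4/y)/2 = -2 + 2/y)
B(q) = -630 (B(q) = 6*(-105) = -630)
M = -87 (M = (-2 + 2/2)*87 = (-2 + 2*(1/2))*87 = (-2 + 1)*87 = -1*87 = -87)
((M + B(-20)) - 4159) - 1*30742 = ((-87 - 630) - 4159) - 1*30742 = (-717 - 4159) - 30742 = -4876 - 30742 = -35618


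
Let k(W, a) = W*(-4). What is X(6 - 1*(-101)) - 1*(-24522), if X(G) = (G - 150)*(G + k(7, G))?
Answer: 21125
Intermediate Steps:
k(W, a) = -4*W
X(G) = (-150 + G)*(-28 + G) (X(G) = (G - 150)*(G - 4*7) = (-150 + G)*(G - 28) = (-150 + G)*(-28 + G))
X(6 - 1*(-101)) - 1*(-24522) = (4200 + (6 - 1*(-101))**2 - 178*(6 - 1*(-101))) - 1*(-24522) = (4200 + (6 + 101)**2 - 178*(6 + 101)) + 24522 = (4200 + 107**2 - 178*107) + 24522 = (4200 + 11449 - 19046) + 24522 = -3397 + 24522 = 21125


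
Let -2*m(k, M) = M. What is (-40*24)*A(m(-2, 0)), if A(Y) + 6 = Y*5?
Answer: 5760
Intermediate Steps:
m(k, M) = -M/2
A(Y) = -6 + 5*Y (A(Y) = -6 + Y*5 = -6 + 5*Y)
(-40*24)*A(m(-2, 0)) = (-40*24)*(-6 + 5*(-1/2*0)) = -960*(-6 + 5*0) = -960*(-6 + 0) = -960*(-6) = 5760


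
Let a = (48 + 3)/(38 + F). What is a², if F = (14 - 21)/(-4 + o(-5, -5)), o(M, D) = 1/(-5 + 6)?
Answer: 23409/14641 ≈ 1.5989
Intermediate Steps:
o(M, D) = 1 (o(M, D) = 1/1 = 1)
F = 7/3 (F = (14 - 21)/(-4 + 1) = -7/(-3) = -7*(-⅓) = 7/3 ≈ 2.3333)
a = 153/121 (a = (48 + 3)/(38 + 7/3) = 51/(121/3) = 51*(3/121) = 153/121 ≈ 1.2645)
a² = (153/121)² = 23409/14641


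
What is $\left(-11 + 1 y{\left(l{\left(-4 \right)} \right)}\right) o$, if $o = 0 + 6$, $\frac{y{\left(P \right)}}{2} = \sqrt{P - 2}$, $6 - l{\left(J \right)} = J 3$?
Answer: $-18$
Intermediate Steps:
$l{\left(J \right)} = 6 - 3 J$ ($l{\left(J \right)} = 6 - J 3 = 6 - 3 J$)
$y{\left(P \right)} = 2 \sqrt{-2 + P}$ ($y{\left(P \right)} = 2 \sqrt{P - 2} = 2 \sqrt{-2 + P}$)
$o = 6$
$\left(-11 + 1 y{\left(l{\left(-4 \right)} \right)}\right) o = \left(-11 + 1 \cdot 2 \sqrt{-2 + \left(6 - -12\right)}\right) 6 = \left(-11 + 1 \cdot 2 \sqrt{-2 + \left(6 + 12\right)}\right) 6 = \left(-11 + 1 \cdot 2 \sqrt{-2 + 18}\right) 6 = \left(-11 + 1 \cdot 2 \sqrt{16}\right) 6 = \left(-11 + 1 \cdot 2 \cdot 4\right) 6 = \left(-11 + 1 \cdot 8\right) 6 = \left(-11 + 8\right) 6 = \left(-3\right) 6 = -18$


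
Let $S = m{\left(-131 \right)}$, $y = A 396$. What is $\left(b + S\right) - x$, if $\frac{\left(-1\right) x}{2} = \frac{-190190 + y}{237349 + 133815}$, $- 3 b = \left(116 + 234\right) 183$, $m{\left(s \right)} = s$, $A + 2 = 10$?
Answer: $- \frac{1993336982}{92791} \approx -21482.0$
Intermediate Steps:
$A = 8$ ($A = -2 + 10 = 8$)
$y = 3168$ ($y = 8 \cdot 396 = 3168$)
$S = -131$
$b = -21350$ ($b = - \frac{\left(116 + 234\right) 183}{3} = - \frac{350 \cdot 183}{3} = \left(- \frac{1}{3}\right) 64050 = -21350$)
$x = \frac{93511}{92791}$ ($x = - 2 \frac{-190190 + 3168}{237349 + 133815} = - 2 \left(- \frac{187022}{371164}\right) = - 2 \left(\left(-187022\right) \frac{1}{371164}\right) = \left(-2\right) \left(- \frac{93511}{185582}\right) = \frac{93511}{92791} \approx 1.0078$)
$\left(b + S\right) - x = \left(-21350 - 131\right) - \frac{93511}{92791} = -21481 - \frac{93511}{92791} = - \frac{1993336982}{92791}$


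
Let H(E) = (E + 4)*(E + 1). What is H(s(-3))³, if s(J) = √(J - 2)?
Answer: 374 - 610*I*√5 ≈ 374.0 - 1364.0*I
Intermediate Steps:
s(J) = √(-2 + J)
H(E) = (1 + E)*(4 + E) (H(E) = (4 + E)*(1 + E) = (1 + E)*(4 + E))
H(s(-3))³ = (4 + (√(-2 - 3))² + 5*√(-2 - 3))³ = (4 + (√(-5))² + 5*√(-5))³ = (4 + (I*√5)² + 5*(I*√5))³ = (4 - 5 + 5*I*√5)³ = (-1 + 5*I*√5)³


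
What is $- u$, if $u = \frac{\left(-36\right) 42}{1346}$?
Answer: $\frac{756}{673} \approx 1.1233$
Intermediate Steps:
$u = - \frac{756}{673}$ ($u = \left(-1512\right) \frac{1}{1346} = - \frac{756}{673} \approx -1.1233$)
$- u = \left(-1\right) \left(- \frac{756}{673}\right) = \frac{756}{673}$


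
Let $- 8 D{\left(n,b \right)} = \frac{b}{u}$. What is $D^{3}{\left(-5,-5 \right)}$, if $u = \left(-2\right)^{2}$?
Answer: $\frac{125}{32768} \approx 0.0038147$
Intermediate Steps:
$u = 4$
$D{\left(n,b \right)} = - \frac{b}{32}$ ($D{\left(n,b \right)} = - \frac{b \frac{1}{4}}{8} = - \frac{\frac{1}{4} b}{8} = - \frac{b}{32}$)
$D^{3}{\left(-5,-5 \right)} = \left(\left(- \frac{1}{32}\right) \left(-5\right)\right)^{3} = \left(\frac{5}{32}\right)^{3} = \frac{125}{32768}$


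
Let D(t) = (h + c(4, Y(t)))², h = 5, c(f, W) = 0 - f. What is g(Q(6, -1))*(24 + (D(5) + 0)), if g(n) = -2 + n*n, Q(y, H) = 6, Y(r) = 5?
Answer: 850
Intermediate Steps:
c(f, W) = -f
D(t) = 1 (D(t) = (5 - 1*4)² = (5 - 4)² = 1² = 1)
g(n) = -2 + n²
g(Q(6, -1))*(24 + (D(5) + 0)) = (-2 + 6²)*(24 + (1 + 0)) = (-2 + 36)*(24 + 1) = 34*25 = 850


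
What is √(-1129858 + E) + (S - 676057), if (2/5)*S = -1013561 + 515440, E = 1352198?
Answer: -3842719/2 + 2*√55585 ≈ -1.9209e+6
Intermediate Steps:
S = -2490605/2 (S = 5*(-1013561 + 515440)/2 = (5/2)*(-498121) = -2490605/2 ≈ -1.2453e+6)
√(-1129858 + E) + (S - 676057) = √(-1129858 + 1352198) + (-2490605/2 - 676057) = √222340 - 3842719/2 = 2*√55585 - 3842719/2 = -3842719/2 + 2*√55585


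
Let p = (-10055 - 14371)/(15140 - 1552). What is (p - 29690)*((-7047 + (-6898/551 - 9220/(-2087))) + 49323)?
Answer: -4902490322767133769/3906335989 ≈ -1.2550e+9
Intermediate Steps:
p = -12213/6794 (p = -24426/13588 = -24426*1/13588 = -12213/6794 ≈ -1.7976)
(p - 29690)*((-7047 + (-6898/551 - 9220/(-2087))) + 49323) = (-12213/6794 - 29690)*((-7047 + (-6898/551 - 9220/(-2087))) + 49323) = -201726073*((-7047 + (-6898*1/551 - 9220*(-1/2087))) + 49323)/6794 = -201726073*((-7047 + (-6898/551 + 9220/2087)) + 49323)/6794 = -201726073*((-7047 - 9315906/1149937) + 49323)/6794 = -201726073*(-8112921945/1149937 + 49323)/6794 = -201726073/6794*48605420706/1149937 = -4902490322767133769/3906335989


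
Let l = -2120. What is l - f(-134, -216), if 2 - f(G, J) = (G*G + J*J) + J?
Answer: 62274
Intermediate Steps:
f(G, J) = 2 - J - G**2 - J**2 (f(G, J) = 2 - ((G*G + J*J) + J) = 2 - ((G**2 + J**2) + J) = 2 - (J + G**2 + J**2) = 2 + (-J - G**2 - J**2) = 2 - J - G**2 - J**2)
l - f(-134, -216) = -2120 - (2 - 1*(-216) - 1*(-134)**2 - 1*(-216)**2) = -2120 - (2 + 216 - 1*17956 - 1*46656) = -2120 - (2 + 216 - 17956 - 46656) = -2120 - 1*(-64394) = -2120 + 64394 = 62274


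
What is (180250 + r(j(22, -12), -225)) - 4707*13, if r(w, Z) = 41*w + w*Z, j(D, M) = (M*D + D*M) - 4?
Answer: 216947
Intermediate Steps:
j(D, M) = -4 + 2*D*M (j(D, M) = (D*M + D*M) - 4 = 2*D*M - 4 = -4 + 2*D*M)
r(w, Z) = 41*w + Z*w
(180250 + r(j(22, -12), -225)) - 4707*13 = (180250 + (-4 + 2*22*(-12))*(41 - 225)) - 4707*13 = (180250 + (-4 - 528)*(-184)) - 61191 = (180250 - 532*(-184)) - 61191 = (180250 + 97888) - 61191 = 278138 - 61191 = 216947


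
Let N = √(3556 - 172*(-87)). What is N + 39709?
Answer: 39709 + 2*√4630 ≈ 39845.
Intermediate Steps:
N = 2*√4630 (N = √(3556 + 14964) = √18520 = 2*√4630 ≈ 136.09)
N + 39709 = 2*√4630 + 39709 = 39709 + 2*√4630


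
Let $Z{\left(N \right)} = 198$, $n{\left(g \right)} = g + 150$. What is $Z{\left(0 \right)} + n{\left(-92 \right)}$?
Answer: $256$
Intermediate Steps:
$n{\left(g \right)} = 150 + g$
$Z{\left(0 \right)} + n{\left(-92 \right)} = 198 + \left(150 - 92\right) = 198 + 58 = 256$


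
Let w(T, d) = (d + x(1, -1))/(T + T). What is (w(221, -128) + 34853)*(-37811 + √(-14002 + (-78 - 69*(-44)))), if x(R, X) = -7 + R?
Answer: -291237185706/221 + 15404892*I*√2761/221 ≈ -1.3178e+9 + 3.6627e+6*I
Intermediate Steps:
w(T, d) = (-6 + d)/(2*T) (w(T, d) = (d + (-7 + 1))/(T + T) = (d - 6)/((2*T)) = (-6 + d)*(1/(2*T)) = (-6 + d)/(2*T))
(w(221, -128) + 34853)*(-37811 + √(-14002 + (-78 - 69*(-44)))) = ((½)*(-6 - 128)/221 + 34853)*(-37811 + √(-14002 + (-78 - 69*(-44)))) = ((½)*(1/221)*(-134) + 34853)*(-37811 + √(-14002 + (-78 + 3036))) = (-67/221 + 34853)*(-37811 + √(-14002 + 2958)) = 7702446*(-37811 + √(-11044))/221 = 7702446*(-37811 + 2*I*√2761)/221 = -291237185706/221 + 15404892*I*√2761/221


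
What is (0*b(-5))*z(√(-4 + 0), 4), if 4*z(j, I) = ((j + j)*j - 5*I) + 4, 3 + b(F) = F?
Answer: 0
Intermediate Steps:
b(F) = -3 + F
z(j, I) = 1 + j²/2 - 5*I/4 (z(j, I) = (((j + j)*j - 5*I) + 4)/4 = (((2*j)*j - 5*I) + 4)/4 = ((2*j² - 5*I) + 4)/4 = ((-5*I + 2*j²) + 4)/4 = (4 - 5*I + 2*j²)/4 = 1 + j²/2 - 5*I/4)
(0*b(-5))*z(√(-4 + 0), 4) = (0*(-3 - 5))*(1 + (√(-4 + 0))²/2 - 5/4*4) = (0*(-8))*(1 + (√(-4))²/2 - 5) = 0*(1 + (2*I)²/2 - 5) = 0*(1 + (½)*(-4) - 5) = 0*(1 - 2 - 5) = 0*(-6) = 0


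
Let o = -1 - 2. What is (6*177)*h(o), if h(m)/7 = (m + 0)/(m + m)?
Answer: 3717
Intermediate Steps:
o = -3
h(m) = 7/2 (h(m) = 7*((m + 0)/(m + m)) = 7*(m/((2*m))) = 7*(m*(1/(2*m))) = 7*(½) = 7/2)
(6*177)*h(o) = (6*177)*(7/2) = 1062*(7/2) = 3717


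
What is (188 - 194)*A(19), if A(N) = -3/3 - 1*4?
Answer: 30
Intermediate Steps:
A(N) = -5 (A(N) = -3*⅓ - 4 = -1 - 4 = -5)
(188 - 194)*A(19) = (188 - 194)*(-5) = -6*(-5) = 30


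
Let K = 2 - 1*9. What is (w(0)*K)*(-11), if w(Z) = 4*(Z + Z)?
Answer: 0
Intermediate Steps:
K = -7 (K = 2 - 9 = -7)
w(Z) = 8*Z (w(Z) = 4*(2*Z) = 8*Z)
(w(0)*K)*(-11) = ((8*0)*(-7))*(-11) = (0*(-7))*(-11) = 0*(-11) = 0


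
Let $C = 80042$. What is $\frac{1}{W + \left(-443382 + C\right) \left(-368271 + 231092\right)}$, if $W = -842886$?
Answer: $\frac{1}{49841774974} \approx 2.0063 \cdot 10^{-11}$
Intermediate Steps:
$\frac{1}{W + \left(-443382 + C\right) \left(-368271 + 231092\right)} = \frac{1}{-842886 + \left(-443382 + 80042\right) \left(-368271 + 231092\right)} = \frac{1}{-842886 - -49842617860} = \frac{1}{-842886 + 49842617860} = \frac{1}{49841774974}$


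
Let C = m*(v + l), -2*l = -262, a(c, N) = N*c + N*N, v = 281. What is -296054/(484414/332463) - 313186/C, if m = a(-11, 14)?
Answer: -60833304893629/299367852 ≈ -2.0321e+5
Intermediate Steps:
a(c, N) = N² + N*c (a(c, N) = N*c + N² = N² + N*c)
l = 131 (l = -½*(-262) = 131)
m = 42 (m = 14*(14 - 11) = 14*3 = 42)
C = 17304 (C = 42*(281 + 131) = 42*412 = 17304)
-296054/(484414/332463) - 313186/C = -296054/(484414/332463) - 313186/17304 = -296054/(484414*(1/332463)) - 313186*1/17304 = -296054/484414/332463 - 156593/8652 = -296054*332463/484414 - 156593/8652 = -49213500501/242207 - 156593/8652 = -60833304893629/299367852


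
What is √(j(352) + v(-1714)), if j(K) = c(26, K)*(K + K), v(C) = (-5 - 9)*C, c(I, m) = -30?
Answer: 2*√719 ≈ 53.628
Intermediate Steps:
v(C) = -14*C
j(K) = -60*K (j(K) = -30*(K + K) = -60*K)
√(j(352) + v(-1714)) = √(-60*352 - 14*(-1714)) = √(-21120 + 23996) = √2876 = 2*√719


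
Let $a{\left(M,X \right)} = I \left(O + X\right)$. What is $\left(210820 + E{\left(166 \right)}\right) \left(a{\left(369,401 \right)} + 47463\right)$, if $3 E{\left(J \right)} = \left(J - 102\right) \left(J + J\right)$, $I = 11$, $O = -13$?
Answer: $\frac{33816968548}{3} \approx 1.1272 \cdot 10^{10}$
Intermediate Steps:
$a{\left(M,X \right)} = -143 + 11 X$ ($a{\left(M,X \right)} = 11 \left(-13 + X\right) = -143 + 11 X$)
$E{\left(J \right)} = \frac{2 J \left(-102 + J\right)}{3}$ ($E{\left(J \right)} = \frac{\left(J - 102\right) \left(J + J\right)}{3} = \frac{\left(-102 + J\right) 2 J}{3} = \frac{2 J \left(-102 + J\right)}{3}$)
$\left(210820 + E{\left(166 \right)}\right) \left(a{\left(369,401 \right)} + 47463\right) = \left(210820 + \frac{2}{3} \cdot 166 \left(-102 + 166\right)\right) \left(\left(-143 + 11 \cdot 401\right) + 47463\right) = \left(210820 + \frac{2}{3} \cdot 166 \cdot 64\right) \left(\left(-143 + 4411\right) + 47463\right) = \left(210820 + \frac{21248}{3}\right) \left(4268 + 47463\right) = \frac{653708}{3} \cdot 51731 = \frac{33816968548}{3}$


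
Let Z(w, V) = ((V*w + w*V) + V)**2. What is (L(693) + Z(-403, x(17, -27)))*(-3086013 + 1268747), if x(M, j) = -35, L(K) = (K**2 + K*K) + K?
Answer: -1444348144295056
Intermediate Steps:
L(K) = K + 2*K**2 (L(K) = (K**2 + K**2) + K = 2*K**2 + K = K + 2*K**2)
Z(w, V) = (V + 2*V*w)**2 (Z(w, V) = ((V*w + V*w) + V)**2 = (2*V*w + V)**2 = (V + 2*V*w)**2)
(L(693) + Z(-403, x(17, -27)))*(-3086013 + 1268747) = (693*(1 + 2*693) + (-35)**2*(1 + 2*(-403))**2)*(-3086013 + 1268747) = (693*(1 + 1386) + 1225*(1 - 806)**2)*(-1817266) = (693*1387 + 1225*(-805)**2)*(-1817266) = (961191 + 1225*648025)*(-1817266) = (961191 + 793830625)*(-1817266) = 794791816*(-1817266) = -1444348144295056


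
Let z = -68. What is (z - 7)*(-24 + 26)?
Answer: -150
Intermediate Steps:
(z - 7)*(-24 + 26) = (-68 - 7)*(-24 + 26) = -75*2 = -150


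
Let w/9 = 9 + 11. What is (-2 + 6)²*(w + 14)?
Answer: 3104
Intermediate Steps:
w = 180 (w = 9*(9 + 11) = 9*20 = 180)
(-2 + 6)²*(w + 14) = (-2 + 6)²*(180 + 14) = 4²*194 = 16*194 = 3104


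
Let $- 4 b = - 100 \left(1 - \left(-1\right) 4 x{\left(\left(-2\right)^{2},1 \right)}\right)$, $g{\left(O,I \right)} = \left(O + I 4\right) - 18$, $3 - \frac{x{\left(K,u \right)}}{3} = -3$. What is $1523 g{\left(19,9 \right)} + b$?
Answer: $58176$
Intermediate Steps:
$x{\left(K,u \right)} = 18$ ($x{\left(K,u \right)} = 9 - -9 = 9 + 9 = 18$)
$g{\left(O,I \right)} = -18 + O + 4 I$ ($g{\left(O,I \right)} = \left(O + 4 I\right) - 18 = -18 + O + 4 I$)
$b = 1825$ ($b = - \frac{\left(-100\right) \left(1 - \left(-1\right) 4 \cdot 18\right)}{4} = - \frac{\left(-100\right) \left(1 - \left(-4\right) 18\right)}{4} = - \frac{\left(-100\right) \left(1 - -72\right)}{4} = - \frac{\left(-100\right) \left(1 + 72\right)}{4} = - \frac{\left(-100\right) 73}{4} = \left(- \frac{1}{4}\right) \left(-7300\right) = 1825$)
$1523 g{\left(19,9 \right)} + b = 1523 \left(-18 + 19 + 4 \cdot 9\right) + 1825 = 1523 \left(-18 + 19 + 36\right) + 1825 = 1523 \cdot 37 + 1825 = 56351 + 1825 = 58176$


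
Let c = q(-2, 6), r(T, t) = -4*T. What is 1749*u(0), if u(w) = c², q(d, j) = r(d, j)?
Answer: 111936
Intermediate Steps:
q(d, j) = -4*d
c = 8 (c = -4*(-2) = 8)
u(w) = 64 (u(w) = 8² = 64)
1749*u(0) = 1749*64 = 111936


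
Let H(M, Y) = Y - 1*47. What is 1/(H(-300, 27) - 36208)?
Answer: -1/36228 ≈ -2.7603e-5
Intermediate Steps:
H(M, Y) = -47 + Y (H(M, Y) = Y - 47 = -47 + Y)
1/(H(-300, 27) - 36208) = 1/((-47 + 27) - 36208) = 1/(-20 - 36208) = 1/(-36228) = -1/36228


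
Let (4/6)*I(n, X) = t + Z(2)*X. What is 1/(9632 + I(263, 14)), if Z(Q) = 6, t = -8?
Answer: 1/9746 ≈ 0.00010261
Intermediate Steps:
I(n, X) = -12 + 9*X (I(n, X) = 3*(-8 + 6*X)/2 = -12 + 9*X)
1/(9632 + I(263, 14)) = 1/(9632 + (-12 + 9*14)) = 1/(9632 + (-12 + 126)) = 1/(9632 + 114) = 1/9746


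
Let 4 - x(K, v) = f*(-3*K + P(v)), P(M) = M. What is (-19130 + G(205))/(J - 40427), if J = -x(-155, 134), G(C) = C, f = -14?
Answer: 18925/48817 ≈ 0.38767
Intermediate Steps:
x(K, v) = 4 - 42*K + 14*v (x(K, v) = 4 - (-14)*(-3*K + v) = 4 - (-14)*(v - 3*K) = 4 - (-14*v + 42*K) = 4 + (-42*K + 14*v) = 4 - 42*K + 14*v)
J = -8390 (J = -(4 - 42*(-155) + 14*134) = -(4 + 6510 + 1876) = -1*8390 = -8390)
(-19130 + G(205))/(J - 40427) = (-19130 + 205)/(-8390 - 40427) = -18925/(-48817) = -18925*(-1/48817) = 18925/48817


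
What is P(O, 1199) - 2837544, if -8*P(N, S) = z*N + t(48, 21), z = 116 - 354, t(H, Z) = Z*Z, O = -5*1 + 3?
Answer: -22701269/8 ≈ -2.8377e+6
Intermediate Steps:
O = -2 (O = -5 + 3 = -2)
t(H, Z) = Z**2
z = -238
P(N, S) = -441/8 + 119*N/4 (P(N, S) = -(-238*N + 21**2)/8 = -(-238*N + 441)/8 = -(441 - 238*N)/8 = -441/8 + 119*N/4)
P(O, 1199) - 2837544 = (-441/8 + (119/4)*(-2)) - 2837544 = (-441/8 - 119/2) - 2837544 = -917/8 - 2837544 = -22701269/8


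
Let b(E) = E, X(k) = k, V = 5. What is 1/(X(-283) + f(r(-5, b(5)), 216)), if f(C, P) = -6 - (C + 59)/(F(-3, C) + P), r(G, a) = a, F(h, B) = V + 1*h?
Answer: -109/31533 ≈ -0.0034567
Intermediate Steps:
F(h, B) = 5 + h (F(h, B) = 5 + 1*h = 5 + h)
f(C, P) = -6 - (59 + C)/(2 + P) (f(C, P) = -6 - (C + 59)/((5 - 3) + P) = -6 - (59 + C)/(2 + P))
1/(X(-283) + f(r(-5, b(5)), 216)) = 1/(-283 + (-71 - 1*5 - 6*216)/(2 + 216)) = 1/(-283 + (-71 - 5 - 1296)/218) = 1/(-283 + (1/218)*(-1372)) = 1/(-283 - 686/109) = 1/(-31533/109) = -109/31533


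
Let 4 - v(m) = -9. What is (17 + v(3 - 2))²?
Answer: 900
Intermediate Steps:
v(m) = 13 (v(m) = 4 - 1*(-9) = 4 + 9 = 13)
(17 + v(3 - 2))² = (17 + 13)² = 30² = 900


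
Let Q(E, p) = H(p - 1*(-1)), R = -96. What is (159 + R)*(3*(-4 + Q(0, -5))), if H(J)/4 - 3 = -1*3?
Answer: -756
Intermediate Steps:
H(J) = 0 (H(J) = 12 + 4*(-1*3) = 12 + 4*(-3) = 12 - 12 = 0)
Q(E, p) = 0
(159 + R)*(3*(-4 + Q(0, -5))) = (159 - 96)*(3*(-4 + 0)) = 63*(3*(-4)) = 63*(-12) = -756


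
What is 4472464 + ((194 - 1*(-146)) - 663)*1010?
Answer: 4146234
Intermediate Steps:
4472464 + ((194 - 1*(-146)) - 663)*1010 = 4472464 + ((194 + 146) - 663)*1010 = 4472464 + (340 - 663)*1010 = 4472464 - 323*1010 = 4472464 - 326230 = 4146234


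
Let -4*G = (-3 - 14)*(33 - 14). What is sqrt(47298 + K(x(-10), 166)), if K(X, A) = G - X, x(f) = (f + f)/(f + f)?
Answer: sqrt(189511)/2 ≈ 217.66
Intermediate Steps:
x(f) = 1 (x(f) = (2*f)/((2*f)) = (2*f)*(1/(2*f)) = 1)
G = 323/4 (G = -(-3 - 14)*(33 - 14)/4 = -(-17)*19/4 = -1/4*(-323) = 323/4 ≈ 80.750)
K(X, A) = 323/4 - X
sqrt(47298 + K(x(-10), 166)) = sqrt(47298 + (323/4 - 1*1)) = sqrt(47298 + (323/4 - 1)) = sqrt(47298 + 319/4) = sqrt(189511/4) = sqrt(189511)/2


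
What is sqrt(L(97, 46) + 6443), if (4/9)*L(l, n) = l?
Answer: 73*sqrt(5)/2 ≈ 81.616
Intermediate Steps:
L(l, n) = 9*l/4
sqrt(L(97, 46) + 6443) = sqrt((9/4)*97 + 6443) = sqrt(873/4 + 6443) = sqrt(26645/4) = 73*sqrt(5)/2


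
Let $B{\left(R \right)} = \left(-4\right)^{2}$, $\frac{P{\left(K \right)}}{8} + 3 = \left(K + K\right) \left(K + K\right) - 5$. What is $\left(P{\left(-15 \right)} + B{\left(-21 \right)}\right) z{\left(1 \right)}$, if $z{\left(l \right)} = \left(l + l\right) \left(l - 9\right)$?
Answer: $-114432$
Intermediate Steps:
$z{\left(l \right)} = 2 l \left(-9 + l\right)$
$P{\left(K \right)} = -64 + 32 K^{2}$ ($P{\left(K \right)} = -24 + 8 \left(\left(K + K\right) \left(K + K\right) - 5\right) = -24 + 8 \left(2 K 2 K - 5\right) = -24 + 8 \left(4 K^{2} - 5\right) = -24 + 8 \left(-5 + 4 K^{2}\right) = -24 + \left(-40 + 32 K^{2}\right) = -64 + 32 K^{2}$)
$B{\left(R \right)} = 16$
$\left(P{\left(-15 \right)} + B{\left(-21 \right)}\right) z{\left(1 \right)} = \left(\left(-64 + 32 \left(-15\right)^{2}\right) + 16\right) 2 \cdot 1 \left(-9 + 1\right) = \left(\left(-64 + 32 \cdot 225\right) + 16\right) 2 \cdot 1 \left(-8\right) = \left(\left(-64 + 7200\right) + 16\right) \left(-16\right) = \left(7136 + 16\right) \left(-16\right) = 7152 \left(-16\right) = -114432$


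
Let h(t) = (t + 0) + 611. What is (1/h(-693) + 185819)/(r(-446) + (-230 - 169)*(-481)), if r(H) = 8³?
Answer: 15237157/15779342 ≈ 0.96564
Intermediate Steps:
r(H) = 512
h(t) = 611 + t (h(t) = t + 611 = 611 + t)
(1/h(-693) + 185819)/(r(-446) + (-230 - 169)*(-481)) = (1/(611 - 693) + 185819)/(512 + (-230 - 169)*(-481)) = (1/(-82) + 185819)/(512 - 399*(-481)) = (-1/82 + 185819)/(512 + 191919) = (15237157/82)/192431 = (15237157/82)*(1/192431) = 15237157/15779342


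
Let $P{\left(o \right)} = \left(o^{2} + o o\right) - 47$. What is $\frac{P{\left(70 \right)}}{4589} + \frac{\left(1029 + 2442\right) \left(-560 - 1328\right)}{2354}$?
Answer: $- \frac{15024948255}{5401253} \approx -2781.8$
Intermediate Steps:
$P{\left(o \right)} = -47 + 2 o^{2}$ ($P{\left(o \right)} = \left(o^{2} + o^{2}\right) - 47 = 2 o^{2} - 47 = -47 + 2 o^{2}$)
$\frac{P{\left(70 \right)}}{4589} + \frac{\left(1029 + 2442\right) \left(-560 - 1328\right)}{2354} = \frac{-47 + 2 \cdot 70^{2}}{4589} + \frac{\left(1029 + 2442\right) \left(-560 - 1328\right)}{2354} = \left(-47 + 2 \cdot 4900\right) \frac{1}{4589} + 3471 \left(-1888\right) \frac{1}{2354} = \left(-47 + 9800\right) \frac{1}{4589} - \frac{3276624}{1177} = 9753 \cdot \frac{1}{4589} - \frac{3276624}{1177} = \frac{9753}{4589} - \frac{3276624}{1177} = - \frac{15024948255}{5401253}$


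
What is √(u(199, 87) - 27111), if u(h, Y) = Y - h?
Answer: I*√27223 ≈ 164.99*I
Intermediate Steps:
√(u(199, 87) - 27111) = √((87 - 1*199) - 27111) = √((87 - 199) - 27111) = √(-112 - 27111) = √(-27223) = I*√27223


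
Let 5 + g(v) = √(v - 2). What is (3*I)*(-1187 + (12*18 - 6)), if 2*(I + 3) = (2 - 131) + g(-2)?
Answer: 205170 - 2931*I ≈ 2.0517e+5 - 2931.0*I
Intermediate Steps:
g(v) = -5 + √(-2 + v) (g(v) = -5 + √(v - 2) = -5 + √(-2 + v))
I = -70 + I (I = -3 + ((2 - 131) + (-5 + √(-2 - 2)))/2 = -3 + (-129 + (-5 + √(-4)))/2 = -3 + (-129 + (-5 + 2*I))/2 = -3 + (-134 + 2*I)/2 = -3 + (-67 + I) = -70 + I ≈ -70.0 + 1.0*I)
(3*I)*(-1187 + (12*18 - 6)) = (3*(-70 + I))*(-1187 + (12*18 - 6)) = (-210 + 3*I)*(-1187 + (216 - 6)) = (-210 + 3*I)*(-1187 + 210) = (-210 + 3*I)*(-977) = 205170 - 2931*I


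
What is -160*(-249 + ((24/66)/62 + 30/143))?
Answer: 176457760/4433 ≈ 39806.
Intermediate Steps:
-160*(-249 + ((24/66)/62 + 30/143)) = -160*(-249 + ((24*(1/66))*(1/62) + 30*(1/143))) = -160*(-249 + ((4/11)*(1/62) + 30/143)) = -160*(-249 + (2/341 + 30/143)) = -160*(-249 + 956/4433) = -160*(-1102861/4433) = 176457760/4433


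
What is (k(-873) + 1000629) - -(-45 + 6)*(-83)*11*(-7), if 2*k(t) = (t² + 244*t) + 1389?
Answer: 1026633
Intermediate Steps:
k(t) = 1389/2 + t²/2 + 122*t (k(t) = ((t² + 244*t) + 1389)/2 = (1389 + t² + 244*t)/2 = 1389/2 + t²/2 + 122*t)
(k(-873) + 1000629) - -(-45 + 6)*(-83)*11*(-7) = ((1389/2 + (½)*(-873)² + 122*(-873)) + 1000629) - -(-45 + 6)*(-83)*11*(-7) = ((1389/2 + (½)*762129 - 106506) + 1000629) - -1*(-39)*(-83)*(-77) = ((1389/2 + 762129/2 - 106506) + 1000629) - 39*(-83)*(-77) = (275253 + 1000629) - (-3237)*(-77) = 1275882 - 1*249249 = 1275882 - 249249 = 1026633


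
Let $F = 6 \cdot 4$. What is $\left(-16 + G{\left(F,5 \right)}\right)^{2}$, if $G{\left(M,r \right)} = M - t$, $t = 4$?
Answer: $16$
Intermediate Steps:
$F = 24$
$G{\left(M,r \right)} = -4 + M$ ($G{\left(M,r \right)} = M - 4 = -4 + M$)
$\left(-16 + G{\left(F,5 \right)}\right)^{2} = \left(-16 + \left(-4 + 24\right)\right)^{2} = \left(-16 + 20\right)^{2} = 4^{2} = 16$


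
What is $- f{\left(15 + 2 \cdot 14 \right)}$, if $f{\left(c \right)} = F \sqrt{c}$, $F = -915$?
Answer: $915 \sqrt{43} \approx 6000.1$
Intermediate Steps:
$f{\left(c \right)} = - 915 \sqrt{c}$
$- f{\left(15 + 2 \cdot 14 \right)} = - \left(-915\right) \sqrt{15 + 2 \cdot 14} = - \left(-915\right) \sqrt{15 + 28} = - \left(-915\right) \sqrt{43} = 915 \sqrt{43}$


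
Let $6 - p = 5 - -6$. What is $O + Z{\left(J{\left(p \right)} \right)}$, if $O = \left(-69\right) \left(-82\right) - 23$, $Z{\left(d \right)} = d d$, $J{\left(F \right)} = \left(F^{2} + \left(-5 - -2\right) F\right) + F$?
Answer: $6860$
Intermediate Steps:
$p = -5$ ($p = 6 - \left(5 - -6\right) = 6 - \left(5 + 6\right) = 6 - 11 = -5$)
$J{\left(F \right)} = F^{2} - 2 F$ ($J{\left(F \right)} = \left(F^{2} + \left(-5 + 2\right) F\right) + F = \left(F^{2} - 3 F\right) + F = F^{2} - 2 F$)
$Z{\left(d \right)} = d^{2}$
$O = 5635$ ($O = 5658 - 23 = 5635$)
$O + Z{\left(J{\left(p \right)} \right)} = 5635 + \left(- 5 \left(-2 - 5\right)\right)^{2} = 5635 + \left(\left(-5\right) \left(-7\right)\right)^{2} = 5635 + 35^{2} = 5635 + 1225 = 6860$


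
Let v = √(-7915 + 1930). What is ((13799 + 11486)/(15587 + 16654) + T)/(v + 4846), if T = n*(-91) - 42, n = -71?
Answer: 1003026359344/757331449941 - 206980264*I*√665/252443816647 ≈ 1.3244 - 0.021143*I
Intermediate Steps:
v = 3*I*√665 (v = √(-5985) = 3*I*√665 ≈ 77.363*I)
T = 6419 (T = -71*(-91) - 42 = 6461 - 42 = 6419)
((13799 + 11486)/(15587 + 16654) + T)/(v + 4846) = ((13799 + 11486)/(15587 + 16654) + 6419)/(3*I*√665 + 4846) = (25285/32241 + 6419)/(4846 + 3*I*√665) = 206980264/(32241*(4846 + 3*I*√665))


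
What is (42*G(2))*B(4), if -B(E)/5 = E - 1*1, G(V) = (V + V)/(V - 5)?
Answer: 840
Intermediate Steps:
G(V) = 2*V/(-5 + V) (G(V) = (2*V)/(-5 + V) = 2*V/(-5 + V))
B(E) = 5 - 5*E (B(E) = -5*(E - 1*1) = -5*(E - 1) = -5*(-1 + E) = 5 - 5*E)
(42*G(2))*B(4) = (42*(2*2/(-5 + 2)))*(5 - 5*4) = (42*(2*2/(-3)))*(5 - 20) = (42*(2*2*(-⅓)))*(-15) = (42*(-4/3))*(-15) = -56*(-15) = 840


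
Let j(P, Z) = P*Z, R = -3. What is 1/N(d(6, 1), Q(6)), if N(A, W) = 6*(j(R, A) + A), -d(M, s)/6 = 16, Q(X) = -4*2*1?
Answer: 1/1152 ≈ 0.00086806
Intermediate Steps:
Q(X) = -8 (Q(X) = -8*1 = -8)
d(M, s) = -96 (d(M, s) = -6*16 = -96)
N(A, W) = -12*A (N(A, W) = 6*(-3*A + A) = 6*(-2*A) = -12*A)
1/N(d(6, 1), Q(6)) = 1/(-12*(-96)) = 1/1152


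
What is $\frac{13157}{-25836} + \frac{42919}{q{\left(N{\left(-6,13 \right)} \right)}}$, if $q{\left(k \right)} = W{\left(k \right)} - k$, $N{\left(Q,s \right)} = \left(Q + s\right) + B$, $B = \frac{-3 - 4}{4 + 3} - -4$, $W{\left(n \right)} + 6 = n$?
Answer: $- \frac{61607457}{8612} \approx -7153.7$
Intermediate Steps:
$W{\left(n \right)} = -6 + n$
$B = 3$ ($B = - \frac{7}{7} + 4 = \left(-7\right) \frac{1}{7} + 4 = -1 + 4 = 3$)
$N{\left(Q,s \right)} = 3 + Q + s$ ($N{\left(Q,s \right)} = \left(Q + s\right) + 3 = 3 + Q + s$)
$q{\left(k \right)} = -6$ ($q{\left(k \right)} = \left(-6 + k\right) - k = -6$)
$\frac{13157}{-25836} + \frac{42919}{q{\left(N{\left(-6,13 \right)} \right)}} = \frac{13157}{-25836} + \frac{42919}{-6} = 13157 \left(- \frac{1}{25836}\right) + 42919 \left(- \frac{1}{6}\right) = - \frac{13157}{25836} - \frac{42919}{6} = - \frac{61607457}{8612}$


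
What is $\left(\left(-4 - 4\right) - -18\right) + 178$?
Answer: $188$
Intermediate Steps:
$\left(\left(-4 - 4\right) - -18\right) + 178 = \left(\left(-4 - 4\right) + 18\right) + 178 = \left(-8 + 18\right) + 178 = 10 + 178 = 188$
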